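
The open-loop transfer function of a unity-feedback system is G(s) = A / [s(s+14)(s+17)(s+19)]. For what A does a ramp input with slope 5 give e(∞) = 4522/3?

15

One free integrator in G(s): this is a type 1 system.
K_v = lim_{s→0} s·G(s) = A / (14·17·19) = (1/4522)·A.
e_ss = 5/K_v = 4522/3 ⇒ K_v = 15/4522 ⇒ A = (15/4522)/(1/4522) = 15.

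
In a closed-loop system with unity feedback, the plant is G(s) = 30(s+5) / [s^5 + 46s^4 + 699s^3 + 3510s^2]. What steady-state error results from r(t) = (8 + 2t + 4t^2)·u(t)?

Lowest-order denominator term is 3510s^2, so the open loop has 2 poles at the origin → type 2 system. Taking each input component in turn:
  • 8: tracked with zero error.
  • 2t: tracked with zero error.
  • 4t^2: e_ss = 8/K_a with K_a=5/117 → 187.2.
Total e_ss = 187.2.

187.2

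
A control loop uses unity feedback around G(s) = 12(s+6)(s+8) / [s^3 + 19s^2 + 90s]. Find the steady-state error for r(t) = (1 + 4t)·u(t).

The denominator has no term below 90s — 1 pole at s=0, type 1. By superposition:
  • 1: tracked with zero error.
  • 4t: e_ss = 4/K_v with K_v=6.4 → 0.625.
Total e_ss = 0.625.

0.625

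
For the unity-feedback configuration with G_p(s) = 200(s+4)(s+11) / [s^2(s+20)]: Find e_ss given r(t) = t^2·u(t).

Two free integrators in G_p(s): this is a type 2 system.
K_a = lim_{s→0} s^2·G_p(s) = 200·4·11 / (20) = 440.
r(t) = t^2 gives R(s) = 2/s^3.
e_ss = 2/K_a = 2/440 = 1/220.

1/220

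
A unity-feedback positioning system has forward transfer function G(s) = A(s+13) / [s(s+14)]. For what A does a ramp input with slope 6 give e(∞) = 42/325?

One free integrator in G(s): this is a type 1 system.
K_v = lim_{s→0} s·G(s) = A·13 / (14) = (13/14)·A.
e_ss = 6/K_v = 42/325 ⇒ K_v = 325/7 ⇒ A = (325/7)/(13/14) = 50.

50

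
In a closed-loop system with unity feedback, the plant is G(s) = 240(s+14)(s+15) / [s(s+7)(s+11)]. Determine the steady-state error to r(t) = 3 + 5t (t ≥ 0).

System type = 1 (one pole at s=0). Treating each term separately:
  • 3: tracked with zero error.
  • 5t: e_ss = 5/K_v with K_v=7200/11 → 11/1440.
Total e_ss = 11/1440.

11/1440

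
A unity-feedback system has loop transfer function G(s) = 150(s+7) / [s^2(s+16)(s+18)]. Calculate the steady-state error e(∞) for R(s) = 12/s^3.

G(s) has two factors of s in the denominator, so the system is type 2.
K_a = lim_{s→0} s^2·G(s) = 150·7 / (16·18) = 175/48.
r(t) = 6t^2 gives R(s) = 12/s^3.
e_ss = 12/K_a = 12/(175/48) = 576/175.

576/175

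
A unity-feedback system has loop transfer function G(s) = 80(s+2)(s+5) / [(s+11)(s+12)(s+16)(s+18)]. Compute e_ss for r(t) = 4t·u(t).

infinity

No free integrators in G(s): this is a type 0 system.
K_v = lim_{s→0} s·G(s) = 0; the steady-state error to this ramp input grows without bound.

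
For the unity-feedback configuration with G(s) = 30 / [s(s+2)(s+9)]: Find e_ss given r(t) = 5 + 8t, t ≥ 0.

4.8

System type = 1 (one pole at s=0). By superposition:
  • 5: tracked with zero error.
  • 8t: e_ss = 8/K_v with K_v=5/3 → 4.8.
Total e_ss = 4.8.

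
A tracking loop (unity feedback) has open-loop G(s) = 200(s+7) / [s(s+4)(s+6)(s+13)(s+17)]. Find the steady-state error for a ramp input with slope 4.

2652/175

G(s) has one factor of s in the denominator, so the system is type 1.
K_v = lim_{s→0} s·G(s) = 200·7 / (4·6·13·17) = 175/663.
e_ss = 4/K_v = 4/(175/663) = 2652/175.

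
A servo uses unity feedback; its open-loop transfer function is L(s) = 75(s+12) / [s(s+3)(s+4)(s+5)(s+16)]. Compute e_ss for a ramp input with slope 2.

32/15

L(s) has one factor of s in the denominator, so the system is type 1.
K_v = lim_{s→0} s·L(s) = 75·12 / (3·4·5·16) = 0.9375.
e_ss = 2/K_v = 2/0.9375 = 32/15.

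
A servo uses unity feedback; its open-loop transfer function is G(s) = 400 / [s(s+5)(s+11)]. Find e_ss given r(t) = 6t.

0.825

One free integrator in G(s): this is a type 1 system.
K_v = lim_{s→0} s·G(s) = 400 / (5·11) = 80/11.
e_ss = 6/K_v = 6/(80/11) = 0.825.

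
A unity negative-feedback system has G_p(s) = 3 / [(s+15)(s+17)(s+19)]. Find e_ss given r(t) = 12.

G_p(s) has no factors of s in the denominator, so the system is type 0.
K_p = lim_{s→0} G_p(s) = 3 / (15·17·19) = 1/1615.
e_ss = 12/(1 + K_p) = 12/(1616/1615) = 4845/404.

4845/404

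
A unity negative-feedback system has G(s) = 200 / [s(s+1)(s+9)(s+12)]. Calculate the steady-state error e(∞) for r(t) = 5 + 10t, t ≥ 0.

5.4

One free integrator in G(s): this is a type 1 system. By superposition:
  • 5: tracked with zero error.
  • 10t: e_ss = 10/K_v with K_v=50/27 → 5.4.
Total e_ss = 5.4.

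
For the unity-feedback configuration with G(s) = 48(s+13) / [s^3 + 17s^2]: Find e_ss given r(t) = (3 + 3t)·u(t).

0

Lowest-order denominator term is 17s^2, so the open loop has 2 poles at the origin → type 2 system. Treating each term separately:
  • 3: tracked with zero error.
  • 3t: tracked with zero error.
Total e_ss = 0.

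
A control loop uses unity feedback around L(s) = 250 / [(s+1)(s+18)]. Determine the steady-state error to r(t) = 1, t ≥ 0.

9/134

No free integrators in L(s): this is a type 0 system.
K_p = lim_{s→0} L(s) = 250 / (1·18) = 125/9.
e_ss = 1/(1 + K_p) = 1/(134/9) = 9/134.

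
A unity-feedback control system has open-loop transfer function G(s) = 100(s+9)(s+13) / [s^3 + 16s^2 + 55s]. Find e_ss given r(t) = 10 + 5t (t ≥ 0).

The denominator has no term below 55s — 1 pole at s=0, type 1. By superposition:
  • 10: tracked with zero error.
  • 5t: e_ss = 5/K_v with K_v=2340/11 → 11/468.
Total e_ss = 11/468.

11/468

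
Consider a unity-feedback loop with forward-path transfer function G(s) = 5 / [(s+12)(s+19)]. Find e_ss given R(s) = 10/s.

The open loop has no poles at the origin → type 0 system.
K_p = lim_{s→0} G(s) = 5 / (12·19) = 5/228.
e_ss = 10/(1 + K_p) = 10/(233/228) = 2280/233.

2280/233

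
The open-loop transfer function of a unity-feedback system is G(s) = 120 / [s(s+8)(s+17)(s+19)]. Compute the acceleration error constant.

One free integrator in G(s): this is a type 1 system.
K_a = lim_{s→0} s^2·G(s) = 0 (the extra factor of s kills the finite limit).

0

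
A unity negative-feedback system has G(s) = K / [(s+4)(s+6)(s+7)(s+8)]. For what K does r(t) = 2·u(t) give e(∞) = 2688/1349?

5

System type = 0 (no poles at s=0).
K_p = lim_{s→0} G(s) = K / (4·6·7·8) = (1/1344)·K.
e_ss = 2/(1 + K_p) = 2688/1349 ⇒ 1 + (1/1344)·K = 1349/1344 ⇒ K = 5.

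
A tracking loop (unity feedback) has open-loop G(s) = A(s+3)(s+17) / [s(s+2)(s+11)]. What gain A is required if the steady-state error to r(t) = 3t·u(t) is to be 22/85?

G(s) has one factor of s in the denominator, so the system is type 1.
K_v = lim_{s→0} s·G(s) = A·3·17 / (2·11) = (51/22)·A.
e_ss = 3/K_v = 22/85 ⇒ K_v = 255/22 ⇒ A = (255/22)/(51/22) = 5.

5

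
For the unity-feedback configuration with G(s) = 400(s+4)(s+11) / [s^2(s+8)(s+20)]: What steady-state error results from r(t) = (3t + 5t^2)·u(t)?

Two free integrators in G(s): this is a type 2 system. By superposition:
  • 3t: tracked with zero error.
  • 5t^2: e_ss = 10/K_a with K_a=110 → 1/11.
Total e_ss = 1/11.

1/11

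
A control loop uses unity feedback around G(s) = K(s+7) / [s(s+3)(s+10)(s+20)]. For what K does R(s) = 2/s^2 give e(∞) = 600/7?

The open loop has one pole at the origin → type 1 system.
K_v = lim_{s→0} s·G(s) = K·7 / (3·10·20) = (7/600)·K.
e_ss = 2/K_v = 600/7 ⇒ K_v = 7/300 ⇒ K = (7/300)/(7/600) = 2.

2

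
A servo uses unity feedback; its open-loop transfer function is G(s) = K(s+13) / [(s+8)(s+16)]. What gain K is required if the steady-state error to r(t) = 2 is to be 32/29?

The open loop has no poles at the origin → type 0 system.
K_p = lim_{s→0} G(s) = K·13 / (8·16) = (13/128)·K.
e_ss = 2/(1 + K_p) = 32/29 ⇒ 1 + (13/128)·K = 1.8125 ⇒ K = 8.

8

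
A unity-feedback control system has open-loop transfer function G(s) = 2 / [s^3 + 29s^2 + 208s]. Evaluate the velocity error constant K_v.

Factoring s from the denominator leaves a polynomial with constant term 208, so the system is type 1.
K_v = lim_{s→0} s·G(s) = 2 / 208 = 1/104.

1/104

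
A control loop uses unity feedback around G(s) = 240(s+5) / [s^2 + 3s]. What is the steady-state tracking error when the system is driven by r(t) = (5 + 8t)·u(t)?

0.02

The denominator has no term below 3s — 1 pole at s=0, type 1. By superposition:
  • 5: tracked with zero error.
  • 8t: e_ss = 8/K_v with K_v=400 → 0.02.
Total e_ss = 0.02.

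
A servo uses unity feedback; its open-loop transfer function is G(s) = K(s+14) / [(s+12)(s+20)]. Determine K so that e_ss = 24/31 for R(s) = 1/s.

The open loop has no poles at the origin → type 0 system.
K_p = lim_{s→0} G(s) = K·14 / (12·20) = (7/120)·K.
e_ss = 1/(1 + K_p) = 24/31 ⇒ 1 + (7/120)·K = 31/24 ⇒ K = 5.

5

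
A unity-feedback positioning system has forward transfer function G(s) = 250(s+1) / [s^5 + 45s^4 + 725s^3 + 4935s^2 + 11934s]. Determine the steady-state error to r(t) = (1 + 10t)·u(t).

477.36

The denominator has no term below 11934s — 1 pole at s=0, type 1. Taking each input component in turn:
  • 1: tracked with zero error.
  • 10t: e_ss = 10/K_v with K_v=125/5967 → 477.36.
Total e_ss = 477.36.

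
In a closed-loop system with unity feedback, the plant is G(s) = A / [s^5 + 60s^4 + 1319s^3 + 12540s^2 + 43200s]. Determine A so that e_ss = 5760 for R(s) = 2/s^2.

15

The denominator has no term below 43200s — 1 pole at s=0, type 1.
K_v = lim_{s→0} s·G(s) = A / 43200 = (1/43200)·A.
e_ss = 2/K_v = 5760 ⇒ K_v = 1/2880 ⇒ A = (1/2880)/(1/43200) = 15.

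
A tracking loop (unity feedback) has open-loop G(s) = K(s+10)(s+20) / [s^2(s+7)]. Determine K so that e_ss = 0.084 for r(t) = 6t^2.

The open loop has two poles at the origin → type 2 system.
K_a = lim_{s→0} s^2·G(s) = K·10·20 / (7) = (200/7)·K.
e_ss = 12/K_a = 0.084 ⇒ K_a = 1000/7 ⇒ K = (1000/7)/(200/7) = 5.

5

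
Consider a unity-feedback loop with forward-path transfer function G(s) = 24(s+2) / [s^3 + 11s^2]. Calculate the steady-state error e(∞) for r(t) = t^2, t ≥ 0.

Factoring s^2 from the denominator leaves a polynomial with constant term 11, so the system is type 2.
K_a = lim_{s→0} s^2·G(s) = 24·2 / 11 = 48/11.
r(t) = t^2 gives R(s) = 2/s^3.
e_ss = 2/K_a = 2/(48/11) = 11/24.

11/24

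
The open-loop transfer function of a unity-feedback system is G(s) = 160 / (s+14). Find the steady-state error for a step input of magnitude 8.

56/87

No free integrators in G(s): this is a type 0 system.
K_p = lim_{s→0} G(s) = 160 / (14) = 80/7.
e_ss = 8/(1 + K_p) = 8/(87/7) = 56/87.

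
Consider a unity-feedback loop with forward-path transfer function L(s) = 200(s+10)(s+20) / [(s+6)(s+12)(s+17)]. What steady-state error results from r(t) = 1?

153/5153

The open loop has no poles at the origin → type 0 system.
K_p = lim_{s→0} L(s) = 200·10·20 / (6·12·17) = 5000/153.
e_ss = 1/(1 + K_p) = 1/(5153/153) = 153/5153.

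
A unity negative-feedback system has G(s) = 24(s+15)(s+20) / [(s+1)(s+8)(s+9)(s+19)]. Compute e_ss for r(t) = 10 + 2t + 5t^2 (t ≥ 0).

No free integrators in G(s): this is a type 0 system. Treating each term separately:
  • 10: e_ss = 10/(1+K_p) with K_p=100/19 → 190/119.
  • 2t: a type-0 system cannot track it, e_ss → ∞.
  • 5t^2: a type-0 system cannot track it, e_ss → ∞.
The unbounded component dominates.

infinity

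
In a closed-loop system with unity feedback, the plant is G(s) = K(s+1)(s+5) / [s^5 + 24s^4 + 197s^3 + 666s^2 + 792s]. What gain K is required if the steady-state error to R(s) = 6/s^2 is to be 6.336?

Factoring s from the denominator leaves a polynomial with constant term 792, so the system is type 1.
K_v = lim_{s→0} s·G(s) = K·1·5 / 792 = (5/792)·K.
e_ss = 6/K_v = 6.336 ⇒ K_v = 125/132 ⇒ K = (125/132)/(5/792) = 150.

150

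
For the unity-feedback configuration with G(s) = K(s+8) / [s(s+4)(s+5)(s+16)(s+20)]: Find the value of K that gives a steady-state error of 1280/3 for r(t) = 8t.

15

G(s) has one factor of s in the denominator, so the system is type 1.
K_v = lim_{s→0} s·G(s) = K·8 / (4·5·16·20) = (1/800)·K.
e_ss = 8/K_v = 1280/3 ⇒ K_v = 3/160 ⇒ K = (3/160)/(1/800) = 15.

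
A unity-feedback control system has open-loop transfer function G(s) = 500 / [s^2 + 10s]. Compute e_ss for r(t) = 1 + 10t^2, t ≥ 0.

infinity

Lowest-order denominator term is 10s, so the open loop has 1 pole at the origin → type 1 system. Treating each term separately:
  • 1: tracked with zero error.
  • 10t^2: a type-1 system cannot track it, e_ss → ∞.
The unbounded component dominates.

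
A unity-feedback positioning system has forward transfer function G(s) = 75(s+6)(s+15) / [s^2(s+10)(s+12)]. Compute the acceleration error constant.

56.25

The open loop has two poles at the origin → type 2 system.
K_a = lim_{s→0} s^2·G(s) = 75·6·15 / (10·12) = 56.25.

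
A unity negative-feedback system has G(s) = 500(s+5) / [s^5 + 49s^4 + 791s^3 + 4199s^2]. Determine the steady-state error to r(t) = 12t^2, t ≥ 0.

40.3104

The denominator has no term below 4199s^2 — 2 poles at s=0, type 2.
K_a = lim_{s→0} s^2·G(s) = 500·5 / 4199 = 2500/4199.
r(t) = 12t^2 gives R(s) = 24/s^3.
e_ss = 24/K_a = 24/(2500/4199) = 40.3104.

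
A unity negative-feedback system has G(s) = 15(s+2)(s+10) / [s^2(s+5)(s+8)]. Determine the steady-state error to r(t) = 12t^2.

G(s) has two factors of s in the denominator, so the system is type 2.
K_a = lim_{s→0} s^2·G(s) = 15·2·10 / (5·8) = 7.5.
r(t) = 12t^2 gives R(s) = 24/s^3.
e_ss = 24/K_a = 24/7.5 = 3.2.

3.2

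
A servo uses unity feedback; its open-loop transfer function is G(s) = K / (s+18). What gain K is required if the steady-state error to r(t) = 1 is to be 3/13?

60

G(s) has no factors of s in the denominator, so the system is type 0.
K_p = lim_{s→0} G(s) = K / (18) = (1/18)·K.
e_ss = 1/(1 + K_p) = 3/13 ⇒ 1 + (1/18)·K = 13/3 ⇒ K = 60.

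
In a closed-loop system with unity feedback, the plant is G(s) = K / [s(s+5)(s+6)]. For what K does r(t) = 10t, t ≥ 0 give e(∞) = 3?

System type = 1 (one pole at s=0).
K_v = lim_{s→0} s·G(s) = K / (5·6) = (1/30)·K.
e_ss = 10/K_v = 3 ⇒ K_v = 10/3 ⇒ K = (10/3)/(1/30) = 100.

100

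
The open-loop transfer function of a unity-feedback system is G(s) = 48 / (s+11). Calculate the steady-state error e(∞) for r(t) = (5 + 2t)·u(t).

infinity

No free integrators in G(s): this is a type 0 system. By superposition:
  • 5: e_ss = 5/(1+K_p) with K_p=48/11 → 55/59.
  • 2t: a type-0 system cannot track it, e_ss → ∞.
The unbounded component dominates.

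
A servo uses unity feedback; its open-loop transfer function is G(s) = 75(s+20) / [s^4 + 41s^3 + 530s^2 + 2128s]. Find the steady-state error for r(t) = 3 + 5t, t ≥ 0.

The denominator has no term below 2128s — 1 pole at s=0, type 1. Treating each term separately:
  • 3: tracked with zero error.
  • 5t: e_ss = 5/K_v with K_v=375/532 → 532/75.
Total e_ss = 532/75.

532/75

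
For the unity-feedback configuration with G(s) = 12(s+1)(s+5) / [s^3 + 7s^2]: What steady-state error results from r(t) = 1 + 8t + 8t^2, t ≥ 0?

28/15

The denominator has no term below 7s^2 — 2 poles at s=0, type 2. Treating each term separately:
  • 1: tracked with zero error.
  • 8t: tracked with zero error.
  • 8t^2: e_ss = 16/K_a with K_a=60/7 → 28/15.
Total e_ss = 28/15.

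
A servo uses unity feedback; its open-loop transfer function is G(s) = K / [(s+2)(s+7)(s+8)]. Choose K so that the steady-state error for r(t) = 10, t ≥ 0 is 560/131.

150

The open loop has no poles at the origin → type 0 system.
K_p = lim_{s→0} G(s) = K / (2·7·8) = (1/112)·K.
e_ss = 10/(1 + K_p) = 560/131 ⇒ 1 + (1/112)·K = 131/56 ⇒ K = 150.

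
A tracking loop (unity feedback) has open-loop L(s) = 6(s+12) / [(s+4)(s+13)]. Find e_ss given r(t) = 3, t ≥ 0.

39/31

L(s) has no factors of s in the denominator, so the system is type 0.
K_p = lim_{s→0} L(s) = 6·12 / (4·13) = 18/13.
e_ss = 3/(1 + K_p) = 3/(31/13) = 39/31.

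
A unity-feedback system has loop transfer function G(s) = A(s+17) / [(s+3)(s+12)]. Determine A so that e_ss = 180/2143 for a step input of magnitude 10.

System type = 0 (no poles at s=0).
K_p = lim_{s→0} G(s) = A·17 / (3·12) = (17/36)·A.
e_ss = 10/(1 + K_p) = 180/2143 ⇒ 1 + (17/36)·A = 2143/18 ⇒ A = 250.

250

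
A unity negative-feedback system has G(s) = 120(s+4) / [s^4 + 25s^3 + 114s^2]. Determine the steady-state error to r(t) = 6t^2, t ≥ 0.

2.85

The denominator has no term below 114s^2 — 2 poles at s=0, type 2.
K_a = lim_{s→0} s^2·G(s) = 120·4 / 114 = 80/19.
r(t) = 6t^2 gives R(s) = 12/s^3.
e_ss = 12/K_a = 12/(80/19) = 2.85.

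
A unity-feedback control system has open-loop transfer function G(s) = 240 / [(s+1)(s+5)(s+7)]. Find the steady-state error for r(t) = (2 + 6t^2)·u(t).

G(s) has no factors of s in the denominator, so the system is type 0. Treating each term separately:
  • 2: e_ss = 2/(1+K_p) with K_p=48/7 → 14/55.
  • 6t^2: a type-0 system cannot track it, e_ss → ∞.
The unbounded component dominates.

infinity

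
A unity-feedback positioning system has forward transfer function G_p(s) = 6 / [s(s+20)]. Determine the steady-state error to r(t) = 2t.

G_p(s) has one factor of s in the denominator, so the system is type 1.
K_v = lim_{s→0} s·G_p(s) = 6 / (20) = 0.3.
e_ss = 2/K_v = 2/0.3 = 20/3.

20/3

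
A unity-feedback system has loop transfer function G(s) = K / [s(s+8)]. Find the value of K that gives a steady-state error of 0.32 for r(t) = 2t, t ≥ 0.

The open loop has one pole at the origin → type 1 system.
K_v = lim_{s→0} s·G(s) = K / (8) = 0.125·K.
e_ss = 2/K_v = 0.32 ⇒ K_v = 6.25 ⇒ K = 6.25/0.125 = 50.

50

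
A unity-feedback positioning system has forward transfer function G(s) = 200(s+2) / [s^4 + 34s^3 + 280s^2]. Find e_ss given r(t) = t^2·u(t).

Factoring s^2 from the denominator leaves a polynomial with constant term 280, so the system is type 2.
K_a = lim_{s→0} s^2·G(s) = 200·2 / 280 = 10/7.
r(t) = t^2 gives R(s) = 2/s^3.
e_ss = 2/K_a = 2/(10/7) = 1.4.

1.4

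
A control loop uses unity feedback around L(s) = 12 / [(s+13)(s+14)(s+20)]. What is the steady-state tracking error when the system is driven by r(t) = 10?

System type = 0 (no poles at s=0).
K_p = lim_{s→0} L(s) = 12 / (13·14·20) = 3/910.
e_ss = 10/(1 + K_p) = 10/(913/910) = 9100/913.

9100/913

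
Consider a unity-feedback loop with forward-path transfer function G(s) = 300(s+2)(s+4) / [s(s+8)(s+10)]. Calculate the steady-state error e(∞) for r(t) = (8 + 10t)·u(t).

1/3

G(s) has one factor of s in the denominator, so the system is type 1. By superposition:
  • 8: tracked with zero error.
  • 10t: e_ss = 10/K_v with K_v=30 → 1/3.
Total e_ss = 1/3.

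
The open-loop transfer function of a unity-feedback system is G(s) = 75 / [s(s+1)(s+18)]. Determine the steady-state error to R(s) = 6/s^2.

1.44

The open loop has one pole at the origin → type 1 system.
K_v = lim_{s→0} s·G(s) = 75 / (1·18) = 25/6.
e_ss = 6/K_v = 6/(25/6) = 1.44.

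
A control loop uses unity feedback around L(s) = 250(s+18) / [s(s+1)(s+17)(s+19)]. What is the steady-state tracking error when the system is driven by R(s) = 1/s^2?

System type = 1 (one pole at s=0).
K_v = lim_{s→0} s·L(s) = 250·18 / (1·17·19) = 4500/323.
e_ss = 1/K_v = 1/(4500/323) = 323/4500.

323/4500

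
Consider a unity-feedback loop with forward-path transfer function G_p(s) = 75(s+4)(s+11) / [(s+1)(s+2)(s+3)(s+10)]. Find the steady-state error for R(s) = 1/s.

System type = 0 (no poles at s=0).
K_p = lim_{s→0} G_p(s) = 75·4·11 / (1·2·3·10) = 55.
e_ss = 1/(1 + K_p) = 1/56.

1/56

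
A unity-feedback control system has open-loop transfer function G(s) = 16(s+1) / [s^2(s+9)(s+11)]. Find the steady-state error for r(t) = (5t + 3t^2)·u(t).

37.125

System type = 2 (two poles at s=0). Treating each term separately:
  • 5t: tracked with zero error.
  • 3t^2: e_ss = 6/K_a with K_a=16/99 → 37.125.
Total e_ss = 37.125.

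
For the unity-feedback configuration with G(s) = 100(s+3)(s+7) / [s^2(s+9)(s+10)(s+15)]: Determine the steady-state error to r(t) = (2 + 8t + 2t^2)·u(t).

G(s) has two factors of s in the denominator, so the system is type 2. By superposition:
  • 2: tracked with zero error.
  • 8t: tracked with zero error.
  • 2t^2: e_ss = 4/K_a with K_a=14/9 → 18/7.
Total e_ss = 18/7.

18/7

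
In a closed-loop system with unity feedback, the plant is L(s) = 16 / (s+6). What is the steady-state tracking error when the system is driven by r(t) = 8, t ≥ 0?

24/11

No free integrators in L(s): this is a type 0 system.
K_p = lim_{s→0} L(s) = 16 / (6) = 8/3.
e_ss = 8/(1 + K_p) = 8/(11/3) = 24/11.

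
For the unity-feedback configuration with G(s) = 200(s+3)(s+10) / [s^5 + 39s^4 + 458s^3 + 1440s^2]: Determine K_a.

The denominator has no term below 1440s^2 — 2 poles at s=0, type 2.
K_a = lim_{s→0} s^2·G(s) = 200·3·10 / 1440 = 25/6.

25/6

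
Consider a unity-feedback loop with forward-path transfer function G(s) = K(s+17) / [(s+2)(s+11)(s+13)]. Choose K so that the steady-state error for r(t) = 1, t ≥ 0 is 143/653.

60

No free integrators in G(s): this is a type 0 system.
K_p = lim_{s→0} G(s) = K·17 / (2·11·13) = (17/286)·K.
e_ss = 1/(1 + K_p) = 143/653 ⇒ 1 + (17/286)·K = 653/143 ⇒ K = 60.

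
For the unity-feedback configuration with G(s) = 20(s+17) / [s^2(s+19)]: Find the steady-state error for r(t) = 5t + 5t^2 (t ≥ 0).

G(s) has two factors of s in the denominator, so the system is type 2. Treating each term separately:
  • 5t: tracked with zero error.
  • 5t^2: e_ss = 10/K_a with K_a=340/19 → 19/34.
Total e_ss = 19/34.

19/34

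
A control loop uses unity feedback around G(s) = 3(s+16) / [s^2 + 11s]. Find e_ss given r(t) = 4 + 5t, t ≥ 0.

Lowest-order denominator term is 11s, so the open loop has 1 pole at the origin → type 1 system. By superposition:
  • 4: tracked with zero error.
  • 5t: e_ss = 5/K_v with K_v=48/11 → 55/48.
Total e_ss = 55/48.

55/48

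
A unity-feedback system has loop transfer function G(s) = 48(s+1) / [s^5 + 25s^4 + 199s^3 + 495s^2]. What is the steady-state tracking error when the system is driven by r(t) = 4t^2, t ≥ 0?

Factoring s^2 from the denominator leaves a polynomial with constant term 495, so the system is type 2.
K_a = lim_{s→0} s^2·G(s) = 48·1 / 495 = 16/165.
r(t) = 4t^2 gives R(s) = 8/s^3.
e_ss = 8/K_a = 8/(16/165) = 82.5.

82.5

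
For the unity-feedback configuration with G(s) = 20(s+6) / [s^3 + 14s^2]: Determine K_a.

Lowest-order denominator term is 14s^2, so the open loop has 2 poles at the origin → type 2 system.
K_a = lim_{s→0} s^2·G(s) = 20·6 / 14 = 60/7.

60/7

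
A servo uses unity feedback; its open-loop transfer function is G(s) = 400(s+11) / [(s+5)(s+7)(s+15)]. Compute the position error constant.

176/21

G(s) has no factors of s in the denominator, so the system is type 0.
K_p = lim_{s→0} G(s) = 400·11 / (5·7·15) = 176/21.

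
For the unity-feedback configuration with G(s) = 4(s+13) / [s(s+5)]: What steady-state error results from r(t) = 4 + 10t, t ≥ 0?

25/26

One free integrator in G(s): this is a type 1 system. Treating each term separately:
  • 4: tracked with zero error.
  • 10t: e_ss = 10/K_v with K_v=10.4 → 25/26.
Total e_ss = 25/26.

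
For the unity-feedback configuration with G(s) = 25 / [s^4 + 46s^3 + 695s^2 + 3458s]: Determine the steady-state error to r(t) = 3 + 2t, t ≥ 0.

276.64

Factoring s from the denominator leaves a polynomial with constant term 3458, so the system is type 1. By superposition:
  • 3: tracked with zero error.
  • 2t: e_ss = 2/K_v with K_v=25/3458 → 276.64.
Total e_ss = 276.64.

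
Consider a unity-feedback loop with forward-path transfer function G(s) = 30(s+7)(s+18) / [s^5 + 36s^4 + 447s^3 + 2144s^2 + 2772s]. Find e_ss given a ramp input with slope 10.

Lowest-order denominator term is 2772s, so the open loop has 1 pole at the origin → type 1 system.
K_v = lim_{s→0} s·G(s) = 30·7·18 / 2772 = 15/11.
e_ss = 10/K_v = 10/(15/11) = 22/3.

22/3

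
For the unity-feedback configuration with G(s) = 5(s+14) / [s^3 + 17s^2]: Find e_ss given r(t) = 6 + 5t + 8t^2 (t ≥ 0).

Factoring s^2 from the denominator leaves a polynomial with constant term 17, so the system is type 2. Taking each input component in turn:
  • 6: tracked with zero error.
  • 5t: tracked with zero error.
  • 8t^2: e_ss = 16/K_a with K_a=70/17 → 136/35.
Total e_ss = 136/35.

136/35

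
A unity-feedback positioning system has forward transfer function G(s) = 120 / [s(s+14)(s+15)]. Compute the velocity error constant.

System type = 1 (one pole at s=0).
K_v = lim_{s→0} s·G(s) = 120 / (14·15) = 4/7.

4/7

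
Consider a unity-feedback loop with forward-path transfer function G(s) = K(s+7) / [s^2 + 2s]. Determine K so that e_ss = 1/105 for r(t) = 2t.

60

The denominator has no term below 2s — 1 pole at s=0, type 1.
K_v = lim_{s→0} s·G(s) = K·7 / 2 = 3.5·K.
e_ss = 2/K_v = 1/105 ⇒ K_v = 210 ⇒ K = 210/3.5 = 60.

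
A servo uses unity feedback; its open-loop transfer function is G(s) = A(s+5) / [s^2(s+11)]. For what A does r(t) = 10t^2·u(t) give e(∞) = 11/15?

The open loop has two poles at the origin → type 2 system.
K_a = lim_{s→0} s^2·G(s) = A·5 / (11) = (5/11)·A.
e_ss = 20/K_a = 11/15 ⇒ K_a = 300/11 ⇒ A = (300/11)/(5/11) = 60.

60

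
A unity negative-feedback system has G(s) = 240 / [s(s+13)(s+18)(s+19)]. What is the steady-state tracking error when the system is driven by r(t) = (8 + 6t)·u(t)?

The open loop has one pole at the origin → type 1 system. Treating each term separately:
  • 8: tracked with zero error.
  • 6t: e_ss = 6/K_v with K_v=40/741 → 111.15.
Total e_ss = 111.15.

111.15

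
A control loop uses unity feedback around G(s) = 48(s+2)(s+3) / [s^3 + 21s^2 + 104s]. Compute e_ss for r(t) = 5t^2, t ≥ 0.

infinity

Lowest-order denominator term is 104s, so the open loop has 1 pole at the origin → type 1 system.
For a type-1 system K_a = 0, so e_ss to a parabolic input is unbounded.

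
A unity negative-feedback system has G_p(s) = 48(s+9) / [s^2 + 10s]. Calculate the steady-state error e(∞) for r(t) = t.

Factoring s from the denominator leaves a polynomial with constant term 10, so the system is type 1.
K_v = lim_{s→0} s·G_p(s) = 48·9 / 10 = 43.2.
e_ss = 1/K_v = 1/43.2 = 5/216.

5/216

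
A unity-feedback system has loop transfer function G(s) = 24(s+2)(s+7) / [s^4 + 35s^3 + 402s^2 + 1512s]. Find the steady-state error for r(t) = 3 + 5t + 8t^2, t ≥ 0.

infinity

Lowest-order denominator term is 1512s, so the open loop has 1 pole at the origin → type 1 system. Taking each input component in turn:
  • 3: tracked with zero error.
  • 5t: e_ss = 5/K_v with K_v=2/9 → 22.5.
  • 8t^2: a type-1 system cannot track it, e_ss → ∞.
The unbounded component dominates.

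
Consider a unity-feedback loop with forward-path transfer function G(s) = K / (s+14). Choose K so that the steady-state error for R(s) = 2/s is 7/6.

The open loop has no poles at the origin → type 0 system.
K_p = lim_{s→0} G(s) = K / (14) = (1/14)·K.
e_ss = 2/(1 + K_p) = 7/6 ⇒ 1 + (1/14)·K = 12/7 ⇒ K = 10.

10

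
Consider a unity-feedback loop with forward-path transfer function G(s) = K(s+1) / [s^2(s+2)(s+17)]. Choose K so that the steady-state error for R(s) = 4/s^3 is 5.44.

Two free integrators in G(s): this is a type 2 system.
K_a = lim_{s→0} s^2·G(s) = K·1 / (2·17) = (1/34)·K.
e_ss = 4/K_a = 5.44 ⇒ K_a = 25/34 ⇒ K = (25/34)/(1/34) = 25.

25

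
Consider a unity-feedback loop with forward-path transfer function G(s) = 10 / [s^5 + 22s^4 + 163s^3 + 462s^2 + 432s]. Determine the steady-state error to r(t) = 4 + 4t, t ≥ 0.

172.8

The denominator has no term below 432s — 1 pole at s=0, type 1. Treating each term separately:
  • 4: tracked with zero error.
  • 4t: e_ss = 4/K_v with K_v=5/216 → 172.8.
Total e_ss = 172.8.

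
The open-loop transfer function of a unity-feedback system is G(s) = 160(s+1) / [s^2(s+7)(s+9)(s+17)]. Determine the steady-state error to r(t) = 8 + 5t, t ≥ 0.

System type = 2 (two poles at s=0). By superposition:
  • 8: tracked with zero error.
  • 5t: tracked with zero error.
Total e_ss = 0.

0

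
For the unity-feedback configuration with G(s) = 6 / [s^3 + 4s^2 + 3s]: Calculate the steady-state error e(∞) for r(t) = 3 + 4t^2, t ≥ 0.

Lowest-order denominator term is 3s, so the open loop has 1 pole at the origin → type 1 system. Treating each term separately:
  • 3: tracked with zero error.
  • 4t^2: a type-1 system cannot track it, e_ss → ∞.
The unbounded component dominates.

infinity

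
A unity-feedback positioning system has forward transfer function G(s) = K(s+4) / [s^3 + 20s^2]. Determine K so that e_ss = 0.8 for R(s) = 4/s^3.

25

Lowest-order denominator term is 20s^2, so the open loop has 2 poles at the origin → type 2 system.
K_a = lim_{s→0} s^2·G(s) = K·4 / 20 = 0.2·K.
e_ss = 4/K_a = 0.8 ⇒ K_a = 5 ⇒ K = 5/0.2 = 25.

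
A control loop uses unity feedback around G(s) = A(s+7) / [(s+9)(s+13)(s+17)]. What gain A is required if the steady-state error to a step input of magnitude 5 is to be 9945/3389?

200

The open loop has no poles at the origin → type 0 system.
K_p = lim_{s→0} G(s) = A·7 / (9·13·17) = (7/1989)·A.
e_ss = 5/(1 + K_p) = 9945/3389 ⇒ 1 + (7/1989)·A = 3389/1989 ⇒ A = 200.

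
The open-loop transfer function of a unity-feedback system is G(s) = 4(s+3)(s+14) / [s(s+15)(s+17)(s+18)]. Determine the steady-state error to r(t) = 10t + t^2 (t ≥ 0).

infinity

G(s) has one factor of s in the denominator, so the system is type 1. By superposition:
  • 10t: e_ss = 10/K_v with K_v=28/765 → 3825/14.
  • t^2: a type-1 system cannot track it, e_ss → ∞.
The unbounded component dominates.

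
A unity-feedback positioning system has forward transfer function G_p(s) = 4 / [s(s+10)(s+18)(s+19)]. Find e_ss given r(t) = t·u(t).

One free integrator in G_p(s): this is a type 1 system.
K_v = lim_{s→0} s·G_p(s) = 4 / (10·18·19) = 1/855.
e_ss = 1/K_v = 1/(1/855) = 855.

855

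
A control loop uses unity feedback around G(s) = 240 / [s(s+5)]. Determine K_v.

The open loop has one pole at the origin → type 1 system.
K_v = lim_{s→0} s·G(s) = 240 / (5) = 48.

48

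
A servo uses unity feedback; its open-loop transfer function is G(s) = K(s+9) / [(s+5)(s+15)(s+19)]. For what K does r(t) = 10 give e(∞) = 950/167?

G(s) has no factors of s in the denominator, so the system is type 0.
K_p = lim_{s→0} G(s) = K·9 / (5·15·19) = (3/475)·K.
e_ss = 10/(1 + K_p) = 950/167 ⇒ 1 + (3/475)·K = 167/95 ⇒ K = 120.

120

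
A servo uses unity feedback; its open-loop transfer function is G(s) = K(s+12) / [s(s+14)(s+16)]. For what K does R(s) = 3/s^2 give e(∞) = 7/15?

System type = 1 (one pole at s=0).
K_v = lim_{s→0} s·G(s) = K·12 / (14·16) = (3/56)·K.
e_ss = 3/K_v = 7/15 ⇒ K_v = 45/7 ⇒ K = (45/7)/(3/56) = 120.

120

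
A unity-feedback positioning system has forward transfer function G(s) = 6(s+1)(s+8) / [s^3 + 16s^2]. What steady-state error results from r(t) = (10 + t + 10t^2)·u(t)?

Lowest-order denominator term is 16s^2, so the open loop has 2 poles at the origin → type 2 system. By superposition:
  • 10: tracked with zero error.
  • t: tracked with zero error.
  • 10t^2: e_ss = 20/K_a with K_a=3 → 20/3.
Total e_ss = 20/3.

20/3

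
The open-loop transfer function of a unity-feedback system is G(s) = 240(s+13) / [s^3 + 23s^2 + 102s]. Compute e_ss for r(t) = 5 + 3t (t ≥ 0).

51/520

Factoring s from the denominator leaves a polynomial with constant term 102, so the system is type 1. By superposition:
  • 5: tracked with zero error.
  • 3t: e_ss = 3/K_v with K_v=520/17 → 51/520.
Total e_ss = 51/520.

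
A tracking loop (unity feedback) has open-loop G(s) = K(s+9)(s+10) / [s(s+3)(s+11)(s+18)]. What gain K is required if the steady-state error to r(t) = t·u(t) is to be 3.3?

The open loop has one pole at the origin → type 1 system.
K_v = lim_{s→0} s·G(s) = K·9·10 / (3·11·18) = (5/33)·K.
e_ss = 1/K_v = 3.3 ⇒ K_v = 10/33 ⇒ K = (10/33)/(5/33) = 2.

2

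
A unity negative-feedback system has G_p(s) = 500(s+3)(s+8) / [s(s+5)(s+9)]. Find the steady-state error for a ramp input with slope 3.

9/800

G_p(s) has one factor of s in the denominator, so the system is type 1.
K_v = lim_{s→0} s·G_p(s) = 500·3·8 / (5·9) = 800/3.
e_ss = 3/K_v = 3/(800/3) = 9/800.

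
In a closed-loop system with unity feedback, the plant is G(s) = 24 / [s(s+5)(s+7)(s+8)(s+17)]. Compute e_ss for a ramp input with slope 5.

G(s) has one factor of s in the denominator, so the system is type 1.
K_v = lim_{s→0} s·G(s) = 24 / (5·7·8·17) = 3/595.
e_ss = 5/K_v = 5/(3/595) = 2975/3.

2975/3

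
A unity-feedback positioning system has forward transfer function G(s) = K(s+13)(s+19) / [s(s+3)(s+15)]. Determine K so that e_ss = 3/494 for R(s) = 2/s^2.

60

One free integrator in G(s): this is a type 1 system.
K_v = lim_{s→0} s·G(s) = K·13·19 / (3·15) = (247/45)·K.
e_ss = 2/K_v = 3/494 ⇒ K_v = 988/3 ⇒ K = (988/3)/(247/45) = 60.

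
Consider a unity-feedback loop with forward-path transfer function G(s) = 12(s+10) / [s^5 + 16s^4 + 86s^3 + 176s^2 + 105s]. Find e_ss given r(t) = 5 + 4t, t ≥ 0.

Lowest-order denominator term is 105s, so the open loop has 1 pole at the origin → type 1 system. Taking each input component in turn:
  • 5: tracked with zero error.
  • 4t: e_ss = 4/K_v with K_v=8/7 → 3.5.
Total e_ss = 3.5.

3.5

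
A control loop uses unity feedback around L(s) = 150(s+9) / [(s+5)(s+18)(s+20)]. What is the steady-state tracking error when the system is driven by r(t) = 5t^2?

infinity

No free integrators in L(s): this is a type 0 system.
For a type-0 system K_a = 0, so e_ss to a parabolic input is unbounded.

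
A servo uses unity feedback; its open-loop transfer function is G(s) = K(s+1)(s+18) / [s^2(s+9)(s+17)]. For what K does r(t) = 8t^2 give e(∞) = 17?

System type = 2 (two poles at s=0).
K_a = lim_{s→0} s^2·G(s) = K·1·18 / (9·17) = (2/17)·K.
e_ss = 16/K_a = 17 ⇒ K_a = 16/17 ⇒ K = (16/17)/(2/17) = 8.

8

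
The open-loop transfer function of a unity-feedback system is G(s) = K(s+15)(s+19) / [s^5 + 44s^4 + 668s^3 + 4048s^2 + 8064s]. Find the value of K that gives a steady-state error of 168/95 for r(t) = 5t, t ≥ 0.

The denominator has no term below 8064s — 1 pole at s=0, type 1.
K_v = lim_{s→0} s·G(s) = K·15·19 / 8064 = (95/2688)·K.
e_ss = 5/K_v = 168/95 ⇒ K_v = 475/168 ⇒ K = (475/168)/(95/2688) = 80.

80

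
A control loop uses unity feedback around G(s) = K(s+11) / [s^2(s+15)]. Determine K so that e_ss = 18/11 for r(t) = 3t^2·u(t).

System type = 2 (two poles at s=0).
K_a = lim_{s→0} s^2·G(s) = K·11 / (15) = (11/15)·K.
e_ss = 6/K_a = 18/11 ⇒ K_a = 11/3 ⇒ K = (11/3)/(11/15) = 5.

5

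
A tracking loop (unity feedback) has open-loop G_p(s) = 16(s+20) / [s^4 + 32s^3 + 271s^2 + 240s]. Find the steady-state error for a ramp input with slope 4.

3

The denominator has no term below 240s — 1 pole at s=0, type 1.
K_v = lim_{s→0} s·G_p(s) = 16·20 / 240 = 4/3.
e_ss = 4/K_v = 4/(4/3) = 3.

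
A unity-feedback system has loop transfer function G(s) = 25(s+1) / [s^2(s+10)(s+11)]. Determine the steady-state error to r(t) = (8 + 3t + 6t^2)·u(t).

System type = 2 (two poles at s=0). Treating each term separately:
  • 8: tracked with zero error.
  • 3t: tracked with zero error.
  • 6t^2: e_ss = 12/K_a with K_a=5/22 → 52.8.
Total e_ss = 52.8.

52.8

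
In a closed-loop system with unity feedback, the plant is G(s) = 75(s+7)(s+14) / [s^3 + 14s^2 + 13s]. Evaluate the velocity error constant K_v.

7350/13

The denominator has no term below 13s — 1 pole at s=0, type 1.
K_v = lim_{s→0} s·G(s) = 75·7·14 / 13 = 7350/13.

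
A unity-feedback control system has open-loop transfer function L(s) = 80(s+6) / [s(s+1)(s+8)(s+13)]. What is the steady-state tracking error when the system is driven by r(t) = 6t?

One free integrator in L(s): this is a type 1 system.
K_v = lim_{s→0} s·L(s) = 80·6 / (1·8·13) = 60/13.
e_ss = 6/K_v = 6/(60/13) = 1.3.

1.3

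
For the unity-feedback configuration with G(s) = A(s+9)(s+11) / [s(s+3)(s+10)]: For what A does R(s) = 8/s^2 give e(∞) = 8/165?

G(s) has one factor of s in the denominator, so the system is type 1.
K_v = lim_{s→0} s·G(s) = A·9·11 / (3·10) = 3.3·A.
e_ss = 8/K_v = 8/165 ⇒ K_v = 165 ⇒ A = 165/3.3 = 50.

50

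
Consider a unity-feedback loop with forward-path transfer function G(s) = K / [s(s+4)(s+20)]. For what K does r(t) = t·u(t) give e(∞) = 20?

System type = 1 (one pole at s=0).
K_v = lim_{s→0} s·G(s) = K / (4·20) = 0.0125·K.
e_ss = 1/K_v = 20 ⇒ K_v = 0.05 ⇒ K = 0.05/0.0125 = 4.

4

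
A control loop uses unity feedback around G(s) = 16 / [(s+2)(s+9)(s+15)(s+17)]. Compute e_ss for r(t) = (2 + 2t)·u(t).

G(s) has no factors of s in the denominator, so the system is type 0. Taking each input component in turn:
  • 2: e_ss = 2/(1+K_p) with K_p=8/2295 → 4590/2303.
  • 2t: a type-0 system cannot track it, e_ss → ∞.
The unbounded component dominates.

infinity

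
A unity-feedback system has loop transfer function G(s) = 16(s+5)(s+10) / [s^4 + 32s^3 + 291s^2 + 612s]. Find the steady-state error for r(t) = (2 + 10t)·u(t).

Lowest-order denominator term is 612s, so the open loop has 1 pole at the origin → type 1 system. Taking each input component in turn:
  • 2: tracked with zero error.
  • 10t: e_ss = 10/K_v with K_v=200/153 → 7.65.
Total e_ss = 7.65.

7.65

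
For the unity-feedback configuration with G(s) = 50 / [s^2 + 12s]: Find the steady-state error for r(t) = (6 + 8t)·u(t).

1.92

Lowest-order denominator term is 12s, so the open loop has 1 pole at the origin → type 1 system. Treating each term separately:
  • 6: tracked with zero error.
  • 8t: e_ss = 8/K_v with K_v=25/6 → 1.92.
Total e_ss = 1.92.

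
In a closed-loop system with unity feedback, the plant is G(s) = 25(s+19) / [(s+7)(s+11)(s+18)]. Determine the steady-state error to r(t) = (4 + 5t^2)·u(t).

infinity

System type = 0 (no poles at s=0). Taking each input component in turn:
  • 4: e_ss = 4/(1+K_p) with K_p=475/1386 → 5544/1861.
  • 5t^2: a type-0 system cannot track it, e_ss → ∞.
The unbounded component dominates.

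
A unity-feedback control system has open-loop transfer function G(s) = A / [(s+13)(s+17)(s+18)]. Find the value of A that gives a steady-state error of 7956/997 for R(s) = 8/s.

10

The open loop has no poles at the origin → type 0 system.
K_p = lim_{s→0} G(s) = A / (13·17·18) = (1/3978)·A.
e_ss = 8/(1 + K_p) = 7956/997 ⇒ 1 + (1/3978)·A = 1994/1989 ⇒ A = 10.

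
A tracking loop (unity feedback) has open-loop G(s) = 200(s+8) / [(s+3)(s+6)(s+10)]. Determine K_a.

System type = 0 (no poles at s=0).
K_a = lim_{s→0} s^2·G(s) = 0 (the extra factor of s kills the finite limit).

0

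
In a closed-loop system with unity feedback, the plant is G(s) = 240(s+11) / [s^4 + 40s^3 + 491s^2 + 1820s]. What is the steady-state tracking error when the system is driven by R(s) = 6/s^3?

The denominator has no term below 1820s — 1 pole at s=0, type 1.
K_a = lim_{s→0} s^2·G(s) = 0; the steady-state error to this parabolic input grows without bound.

infinity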